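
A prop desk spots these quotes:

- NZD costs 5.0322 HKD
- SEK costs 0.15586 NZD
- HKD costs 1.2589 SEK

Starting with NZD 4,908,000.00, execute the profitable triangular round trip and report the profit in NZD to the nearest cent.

Profit: NZD 62,736.65

Profitable loop is NZD → SEK → HKD → NZD:
NZD 4,908,000.00 ÷ 0.15586 = SEK 31,489,798.54
SEK 31,489,798.54 ÷ 1.2589 = HKD 25,013,740.99
HKD 25,013,740.99 ÷ 5.0322 = NZD 4,970,736.65
Profit = NZD 4,970,736.65 − NZD 4,908,000.00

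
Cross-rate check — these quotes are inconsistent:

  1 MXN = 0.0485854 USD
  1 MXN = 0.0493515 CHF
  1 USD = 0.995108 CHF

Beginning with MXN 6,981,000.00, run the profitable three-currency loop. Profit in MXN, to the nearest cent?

Profitable loop is MXN → CHF → USD → MXN:
MXN 6,981,000.00 × 0.0493515 = CHF 344,522.82
CHF 344,522.82 ÷ 0.995108 = USD 346,216.51
USD 346,216.51 ÷ 0.0485854 = MXN 7,125,937.27
Profit = MXN 7,125,937.27 − MXN 6,981,000.00

Profit: MXN 144,937.27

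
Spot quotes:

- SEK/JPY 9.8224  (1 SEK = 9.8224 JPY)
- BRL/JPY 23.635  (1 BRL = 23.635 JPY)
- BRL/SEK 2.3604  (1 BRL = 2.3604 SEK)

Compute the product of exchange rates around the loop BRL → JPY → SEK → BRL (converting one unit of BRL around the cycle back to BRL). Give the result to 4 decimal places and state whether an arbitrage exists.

Around BRL → JPY → SEK → BRL: 1 × 23.635 ÷ 9.8224 ÷ 2.3604 = 1.019418
Product > 1; profitable direction is BRL → JPY → SEK → BRL.

1.0194 (arbitrage exists)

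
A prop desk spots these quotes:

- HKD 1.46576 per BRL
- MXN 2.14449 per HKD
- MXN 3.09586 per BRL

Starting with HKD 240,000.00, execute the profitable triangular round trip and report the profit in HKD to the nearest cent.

Profitable loop is HKD → MXN → BRL → HKD:
HKD 240,000.00 × 2.14449 = MXN 514,677.60
MXN 514,677.60 ÷ 3.09586 = BRL 166,247.05
BRL 166,247.05 × 1.46576 = HKD 243,678.28
Profit = HKD 243,678.28 − HKD 240,000.00

Profit: HKD 3,678.28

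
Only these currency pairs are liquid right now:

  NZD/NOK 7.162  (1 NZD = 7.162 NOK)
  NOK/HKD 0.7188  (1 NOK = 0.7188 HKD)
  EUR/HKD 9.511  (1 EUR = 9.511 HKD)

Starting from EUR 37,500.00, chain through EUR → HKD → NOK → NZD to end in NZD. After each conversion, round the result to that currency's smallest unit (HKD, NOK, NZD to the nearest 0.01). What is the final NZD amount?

NZD 69,281.15

EUR 37,500.00 × 9.511 = HKD 356,662.50
HKD 356,662.50 ÷ 0.7188 = NOK 496,191.57
NOK 496,191.57 ÷ 7.162 = NZD 69,281.15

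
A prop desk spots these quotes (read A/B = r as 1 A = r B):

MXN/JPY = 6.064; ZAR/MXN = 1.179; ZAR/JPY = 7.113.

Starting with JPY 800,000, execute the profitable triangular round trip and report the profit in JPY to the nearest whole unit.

Profit: JPY 4,100

Profitable loop is JPY → ZAR → MXN → JPY:
JPY 800,000 ÷ 7.113 = ZAR 112,470.13
ZAR 112,470.13 × 1.179 = MXN 132,602.28
MXN 132,602.28 × 6.064 = JPY 804,100
Profit = JPY 804,100 − JPY 800,000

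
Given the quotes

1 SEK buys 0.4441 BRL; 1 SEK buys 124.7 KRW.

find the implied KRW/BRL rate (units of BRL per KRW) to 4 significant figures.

1 KRW ÷ 124.7 = 0.00801925 SEK
0.00801925 SEK × 0.4441 = 0.00356135 BRL

KRW/BRL = 0.003561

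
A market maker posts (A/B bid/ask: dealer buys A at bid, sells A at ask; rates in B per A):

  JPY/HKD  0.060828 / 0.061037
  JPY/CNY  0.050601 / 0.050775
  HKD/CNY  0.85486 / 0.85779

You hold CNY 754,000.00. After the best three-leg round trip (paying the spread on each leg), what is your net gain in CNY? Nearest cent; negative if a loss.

Net profit: CNY 18,182.49

Best loop CNY → JPY → HKD → CNY:
CNY 754,000.00 ÷ 0.050775 (buy JPY at ask) = JPY 14,849,828
JPY 14,849,828 × 0.060828 (sell JPY at bid) = HKD 903,285.32
HKD 903,285.32 × 0.85486 (sell HKD at bid) = CNY 772,182.49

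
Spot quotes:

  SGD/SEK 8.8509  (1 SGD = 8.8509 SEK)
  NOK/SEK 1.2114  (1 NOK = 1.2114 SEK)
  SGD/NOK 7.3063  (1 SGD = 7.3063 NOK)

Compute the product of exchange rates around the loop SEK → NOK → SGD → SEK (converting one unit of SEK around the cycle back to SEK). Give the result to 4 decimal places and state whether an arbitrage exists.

1.0000 (no arbitrage)

Around SEK → NOK → SGD → SEK: 1 ÷ 1.2114 ÷ 7.3063 × 8.8509 = 1.000005
Product ≈ 1 (deviation 0.001%, within rounding noise).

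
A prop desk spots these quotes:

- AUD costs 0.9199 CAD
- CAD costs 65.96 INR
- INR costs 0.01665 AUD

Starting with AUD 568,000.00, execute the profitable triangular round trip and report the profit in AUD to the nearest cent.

Profit: AUD 5,830.78

Profitable loop is AUD → CAD → INR → AUD:
AUD 568,000.00 × 0.9199 = CAD 522,503.20
CAD 522,503.20 × 65.96 = INR 34,464,311.07
INR 34,464,311.07 × 0.01665 = AUD 573,830.78
Profit = AUD 573,830.78 − AUD 568,000.00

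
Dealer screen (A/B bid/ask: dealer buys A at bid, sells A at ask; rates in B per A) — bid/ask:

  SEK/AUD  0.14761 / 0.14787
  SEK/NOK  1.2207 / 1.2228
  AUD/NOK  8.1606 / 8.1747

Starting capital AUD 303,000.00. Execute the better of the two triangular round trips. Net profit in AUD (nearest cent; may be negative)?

Net profit: AUD 2,984.68

Best loop AUD → SEK → NOK → AUD:
AUD 303,000.00 ÷ 0.14787 (buy SEK at ask) = SEK 2,049,097.18
SEK 2,049,097.18 × 1.2207 (sell SEK at bid) = NOK 2,501,332.93
NOK 2,501,332.93 ÷ 8.1747 (buy AUD at ask) = AUD 305,984.68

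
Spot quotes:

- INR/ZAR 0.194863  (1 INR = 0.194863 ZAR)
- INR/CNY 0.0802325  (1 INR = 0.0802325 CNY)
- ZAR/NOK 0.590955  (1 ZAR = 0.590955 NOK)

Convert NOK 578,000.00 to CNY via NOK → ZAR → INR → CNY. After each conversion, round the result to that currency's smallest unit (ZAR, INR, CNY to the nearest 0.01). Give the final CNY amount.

CNY 402,711.81

NOK 578,000.00 ÷ 0.590955 = ZAR 978,077.86
ZAR 978,077.86 ÷ 0.194863 = INR 5,019,310.28
INR 5,019,310.28 × 0.0802325 = CNY 402,711.81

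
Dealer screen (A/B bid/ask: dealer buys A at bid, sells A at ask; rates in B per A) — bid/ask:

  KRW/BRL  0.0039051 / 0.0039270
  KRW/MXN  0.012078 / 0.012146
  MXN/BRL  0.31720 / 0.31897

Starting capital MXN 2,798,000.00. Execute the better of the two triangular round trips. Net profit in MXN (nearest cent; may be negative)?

Best loop MXN → KRW → BRL → MXN:
MXN 2,798,000.00 ÷ 0.012146 (buy KRW at ask) = KRW 230,363,906
KRW 230,363,906 × 0.0039051 (sell KRW at bid) = BRL 899,594.09
BRL 899,594.09 ÷ 0.31897 (buy MXN at ask) = MXN 2,820,309.40

Net profit: MXN 22,309.40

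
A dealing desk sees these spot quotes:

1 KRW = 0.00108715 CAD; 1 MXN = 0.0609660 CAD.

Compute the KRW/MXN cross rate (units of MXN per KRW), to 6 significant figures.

1 KRW × 0.00108715 = 0.00108715 CAD
0.00108715 CAD ÷ 0.0609660 = 0.0178321 MXN

KRW/MXN = 0.0178321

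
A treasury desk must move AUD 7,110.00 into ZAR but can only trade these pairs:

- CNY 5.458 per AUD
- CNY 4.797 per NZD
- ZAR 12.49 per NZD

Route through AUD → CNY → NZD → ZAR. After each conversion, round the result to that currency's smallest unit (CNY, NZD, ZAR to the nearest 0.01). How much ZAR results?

ZAR 101,040.60

AUD 7,110.00 × 5.458 = CNY 38,806.38
CNY 38,806.38 ÷ 4.797 = NZD 8,089.72
NZD 8,089.72 × 12.49 = ZAR 101,040.60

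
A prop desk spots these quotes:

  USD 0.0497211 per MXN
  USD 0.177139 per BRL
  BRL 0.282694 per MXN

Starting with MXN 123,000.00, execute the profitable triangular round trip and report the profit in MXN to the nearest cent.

Profitable loop is MXN → BRL → USD → MXN:
MXN 123,000.00 × 0.282694 = BRL 34,771.36
BRL 34,771.36 × 0.177139 = USD 6,159.36
USD 6,159.36 ÷ 0.0497211 = MXN 123,878.28
Profit = MXN 123,878.28 − MXN 123,000.00

Profit: MXN 878.28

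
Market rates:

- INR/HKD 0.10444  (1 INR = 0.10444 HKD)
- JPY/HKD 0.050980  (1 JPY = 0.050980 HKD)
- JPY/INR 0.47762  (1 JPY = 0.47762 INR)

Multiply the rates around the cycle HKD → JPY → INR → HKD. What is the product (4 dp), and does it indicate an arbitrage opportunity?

Around HKD → JPY → INR → HKD: 1 ÷ 0.050980 × 0.47762 × 0.10444 = 0.978475
Product < 1; profitable direction is HKD → INR → JPY → HKD.

0.9785 (arbitrage exists)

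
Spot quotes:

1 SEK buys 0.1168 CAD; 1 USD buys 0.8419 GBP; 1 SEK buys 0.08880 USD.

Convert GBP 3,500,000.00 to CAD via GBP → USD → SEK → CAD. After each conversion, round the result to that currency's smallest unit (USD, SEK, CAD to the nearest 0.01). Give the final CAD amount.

GBP 3,500,000.00 ÷ 0.8419 = USD 4,157,263.33
USD 4,157,263.33 ÷ 0.08880 = SEK 46,816,028.49
SEK 46,816,028.49 × 0.1168 = CAD 5,468,112.13

CAD 5,468,112.13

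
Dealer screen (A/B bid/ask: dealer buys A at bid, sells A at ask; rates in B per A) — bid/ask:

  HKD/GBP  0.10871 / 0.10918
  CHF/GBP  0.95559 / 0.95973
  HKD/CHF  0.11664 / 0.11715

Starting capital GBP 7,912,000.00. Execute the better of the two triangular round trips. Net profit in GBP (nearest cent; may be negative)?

Best loop GBP → HKD → CHF → GBP:
GBP 7,912,000.00 ÷ 0.10918 (buy HKD at ask) = HKD 72,467,484.89
HKD 72,467,484.89 × 0.11664 (sell HKD at bid) = CHF 8,452,607.44
CHF 8,452,607.44 × 0.95559 (sell CHF at bid) = GBP 8,077,227.14

Net profit: GBP 165,227.14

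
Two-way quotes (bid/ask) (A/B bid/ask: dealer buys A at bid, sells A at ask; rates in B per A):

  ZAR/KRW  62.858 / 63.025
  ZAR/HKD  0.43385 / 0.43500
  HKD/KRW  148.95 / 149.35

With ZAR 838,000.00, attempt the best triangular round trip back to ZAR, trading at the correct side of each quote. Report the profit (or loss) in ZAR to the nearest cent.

Best loop ZAR → HKD → KRW → ZAR:
ZAR 838,000.00 × 0.43385 (sell ZAR at bid) = HKD 363,566.30
HKD 363,566.30 × 148.95 (sell HKD at bid) = KRW 54,153,200
KRW 54,153,200 ÷ 63.025 (buy ZAR at ask) = ZAR 859,233.64

Net profit: ZAR 21,233.64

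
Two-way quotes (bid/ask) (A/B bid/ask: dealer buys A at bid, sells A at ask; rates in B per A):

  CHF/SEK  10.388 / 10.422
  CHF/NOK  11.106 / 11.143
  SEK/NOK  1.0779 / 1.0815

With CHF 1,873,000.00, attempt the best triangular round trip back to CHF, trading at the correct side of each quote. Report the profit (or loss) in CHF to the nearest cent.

Best loop CHF → SEK → NOK → CHF:
CHF 1,873,000.00 × 10.388 (sell CHF at bid) = SEK 19,456,724.00
SEK 19,456,724.00 × 1.0779 (sell SEK at bid) = NOK 20,972,402.80
NOK 20,972,402.80 ÷ 11.143 (buy CHF at ask) = CHF 1,882,114.58

Net profit: CHF 9,114.58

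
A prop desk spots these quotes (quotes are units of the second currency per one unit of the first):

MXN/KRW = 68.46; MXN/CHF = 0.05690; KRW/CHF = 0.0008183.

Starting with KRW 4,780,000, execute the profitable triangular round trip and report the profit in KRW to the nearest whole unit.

Profitable loop is KRW → MXN → CHF → KRW:
KRW 4,780,000 ÷ 68.46 = MXN 69,821.79
MXN 69,821.79 × 0.05690 = CHF 3,972.86
CHF 3,972.86 ÷ 0.0008183 = KRW 4,855,017
Profit = KRW 4,855,017 − KRW 4,780,000

Profit: KRW 75,017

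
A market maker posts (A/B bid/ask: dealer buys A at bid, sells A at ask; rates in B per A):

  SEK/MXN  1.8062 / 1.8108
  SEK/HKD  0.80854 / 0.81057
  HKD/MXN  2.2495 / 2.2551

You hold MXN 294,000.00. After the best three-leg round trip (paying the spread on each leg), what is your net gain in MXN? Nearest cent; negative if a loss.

Net profit: MXN 1,300.62

Best loop MXN → SEK → HKD → MXN:
MXN 294,000.00 ÷ 1.8108 (buy SEK at ask) = SEK 162,359.18
SEK 162,359.18 × 0.80854 (sell SEK at bid) = HKD 131,273.89
HKD 131,273.89 × 2.2495 (sell HKD at bid) = MXN 295,300.62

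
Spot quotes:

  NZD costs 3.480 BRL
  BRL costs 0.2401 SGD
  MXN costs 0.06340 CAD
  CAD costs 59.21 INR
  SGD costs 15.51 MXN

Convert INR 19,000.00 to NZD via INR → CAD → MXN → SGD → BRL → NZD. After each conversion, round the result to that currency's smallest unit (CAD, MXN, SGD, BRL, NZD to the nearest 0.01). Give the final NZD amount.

INR 19,000.00 ÷ 59.21 = CAD 320.89
CAD 320.89 ÷ 0.06340 = MXN 5,061.36
MXN 5,061.36 ÷ 15.51 = SGD 326.33
SGD 326.33 ÷ 0.2401 = BRL 1,359.14
BRL 1,359.14 ÷ 3.480 = NZD 390.56

NZD 390.56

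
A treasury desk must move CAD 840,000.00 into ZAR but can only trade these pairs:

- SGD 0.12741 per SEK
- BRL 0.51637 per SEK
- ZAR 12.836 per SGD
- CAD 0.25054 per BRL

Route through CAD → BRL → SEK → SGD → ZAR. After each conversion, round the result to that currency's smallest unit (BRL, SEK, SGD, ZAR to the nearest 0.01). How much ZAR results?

ZAR 10,618,775.34

CAD 840,000.00 ÷ 0.25054 = BRL 3,352,758.04
BRL 3,352,758.04 ÷ 0.51637 = SEK 6,492,937.31
SEK 6,492,937.31 × 0.12741 = SGD 827,265.14
SGD 827,265.14 × 12.836 = ZAR 10,618,775.34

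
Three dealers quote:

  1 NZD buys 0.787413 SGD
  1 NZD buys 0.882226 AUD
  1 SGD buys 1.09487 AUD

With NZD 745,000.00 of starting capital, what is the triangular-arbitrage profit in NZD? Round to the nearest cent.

Profitable loop is NZD → AUD → SGD → NZD:
NZD 745,000.00 × 0.882226 = AUD 657,258.37
AUD 657,258.37 ÷ 1.09487 = SGD 600,307.22
SGD 600,307.22 ÷ 0.787413 = NZD 762,379.11
Profit = NZD 762,379.11 − NZD 745,000.00

Profit: NZD 17,379.11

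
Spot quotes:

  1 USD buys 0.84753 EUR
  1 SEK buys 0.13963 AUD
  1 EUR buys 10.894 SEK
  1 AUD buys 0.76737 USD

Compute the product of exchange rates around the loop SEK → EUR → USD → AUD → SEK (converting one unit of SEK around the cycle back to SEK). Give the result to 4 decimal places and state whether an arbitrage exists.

1.0108 (arbitrage exists)

Around SEK → EUR → USD → AUD → SEK: 1 ÷ 10.894 ÷ 0.84753 ÷ 0.76737 ÷ 0.13963 = 1.010820
Product > 1; profitable direction is SEK → EUR → USD → AUD → SEK.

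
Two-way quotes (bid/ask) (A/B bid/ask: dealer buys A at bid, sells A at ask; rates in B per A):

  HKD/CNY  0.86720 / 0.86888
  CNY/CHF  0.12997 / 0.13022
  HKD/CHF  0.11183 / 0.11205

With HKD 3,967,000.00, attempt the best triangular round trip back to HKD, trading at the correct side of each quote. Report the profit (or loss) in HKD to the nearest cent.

Net profit: HKD 23,365.97

Best loop HKD → CNY → CHF → HKD:
HKD 3,967,000.00 × 0.86720 (sell HKD at bid) = CNY 3,440,182.40
CNY 3,440,182.40 × 0.12997 (sell CNY at bid) = CHF 447,120.51
CHF 447,120.51 ÷ 0.11205 (buy HKD at ask) = HKD 3,990,365.97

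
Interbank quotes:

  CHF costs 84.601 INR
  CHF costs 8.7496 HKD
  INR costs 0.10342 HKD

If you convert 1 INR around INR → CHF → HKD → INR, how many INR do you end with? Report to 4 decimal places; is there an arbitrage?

Around INR → CHF → HKD → INR: 1 ÷ 84.601 × 8.7496 ÷ 0.10342 = 1.000019
Product ≈ 1 (deviation 0.002%, within rounding noise).

1.0000 (no arbitrage)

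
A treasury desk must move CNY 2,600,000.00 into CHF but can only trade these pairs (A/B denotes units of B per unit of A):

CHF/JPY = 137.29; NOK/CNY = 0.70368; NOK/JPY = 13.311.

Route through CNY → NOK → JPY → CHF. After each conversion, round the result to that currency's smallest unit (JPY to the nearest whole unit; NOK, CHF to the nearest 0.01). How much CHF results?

CNY 2,600,000.00 ÷ 0.70368 = NOK 3,694,861.30
NOK 3,694,861.30 × 13.311 = JPY 49,182,299
JPY 49,182,299 ÷ 137.29 = CHF 358,236.57

CHF 358,236.57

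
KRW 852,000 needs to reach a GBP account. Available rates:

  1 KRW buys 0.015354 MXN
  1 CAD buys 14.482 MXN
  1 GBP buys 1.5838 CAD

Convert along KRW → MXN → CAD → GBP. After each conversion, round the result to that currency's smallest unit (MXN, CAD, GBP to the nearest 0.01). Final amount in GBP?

KRW 852,000 × 0.015354 = MXN 13,081.61
MXN 13,081.61 ÷ 14.482 = CAD 903.30
CAD 903.30 ÷ 1.5838 = GBP 570.34

GBP 570.34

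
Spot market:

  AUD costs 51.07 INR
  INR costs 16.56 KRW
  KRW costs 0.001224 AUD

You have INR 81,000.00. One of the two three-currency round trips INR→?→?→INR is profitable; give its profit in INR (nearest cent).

Profitable loop is INR → KRW → AUD → INR:
INR 81,000.00 × 16.56 = KRW 1,341,360
KRW 1,341,360 × 0.001224 = AUD 1,641.82
AUD 1,641.82 × 51.07 = INR 83,847.98
Profit = INR 83,847.98 − INR 81,000.00

Profit: INR 2,847.98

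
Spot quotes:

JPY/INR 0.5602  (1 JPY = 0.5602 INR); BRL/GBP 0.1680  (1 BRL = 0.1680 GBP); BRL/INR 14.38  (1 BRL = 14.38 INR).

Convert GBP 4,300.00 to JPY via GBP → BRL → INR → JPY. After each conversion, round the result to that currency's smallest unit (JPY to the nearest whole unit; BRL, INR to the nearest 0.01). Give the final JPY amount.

JPY 657,015

GBP 4,300.00 ÷ 0.1680 = BRL 25,595.24
BRL 25,595.24 × 14.38 = INR 368,059.55
INR 368,059.55 ÷ 0.5602 = JPY 657,015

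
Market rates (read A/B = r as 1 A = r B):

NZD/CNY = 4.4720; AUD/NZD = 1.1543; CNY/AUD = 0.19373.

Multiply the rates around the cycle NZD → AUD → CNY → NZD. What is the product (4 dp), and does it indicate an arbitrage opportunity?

Around NZD → AUD → CNY → NZD: 1 ÷ 1.1543 ÷ 0.19373 ÷ 4.4720 = 0.999960
Product ≈ 1 (deviation 0.004%, within rounding noise).

1.0000 (no arbitrage)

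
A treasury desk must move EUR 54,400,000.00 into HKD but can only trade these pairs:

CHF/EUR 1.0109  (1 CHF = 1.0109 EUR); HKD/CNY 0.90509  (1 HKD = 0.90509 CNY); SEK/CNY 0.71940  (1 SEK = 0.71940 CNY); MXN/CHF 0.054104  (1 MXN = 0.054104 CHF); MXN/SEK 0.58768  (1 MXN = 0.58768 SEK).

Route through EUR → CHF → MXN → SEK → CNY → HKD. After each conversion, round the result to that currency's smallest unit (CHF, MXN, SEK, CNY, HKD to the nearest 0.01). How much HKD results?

HKD 464,601,819.86

EUR 54,400,000.00 ÷ 1.0109 = CHF 53,813,433.57
CHF 53,813,433.57 ÷ 0.054104 = MXN 994,629,483.40
MXN 994,629,483.40 × 0.58768 = SEK 584,523,854.80
SEK 584,523,854.80 × 0.71940 = CNY 420,506,461.14
CNY 420,506,461.14 ÷ 0.90509 = HKD 464,601,819.86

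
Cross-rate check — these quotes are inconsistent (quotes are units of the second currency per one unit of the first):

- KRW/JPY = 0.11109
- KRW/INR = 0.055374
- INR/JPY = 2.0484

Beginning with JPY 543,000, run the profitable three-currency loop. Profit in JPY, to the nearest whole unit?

Profit: JPY 11,428

Profitable loop is JPY → KRW → INR → JPY:
JPY 543,000 ÷ 0.11109 = KRW 4,887,929
KRW 4,887,929 × 0.055374 = INR 270,664.16
INR 270,664.16 × 2.0484 = JPY 554,428
Profit = JPY 554,428 − JPY 543,000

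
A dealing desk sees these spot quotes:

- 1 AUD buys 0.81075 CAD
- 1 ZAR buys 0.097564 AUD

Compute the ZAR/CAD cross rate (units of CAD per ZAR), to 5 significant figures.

1 ZAR × 0.097564 = 0.097564 AUD
0.097564 AUD × 0.81075 = 0.0791 CAD

ZAR/CAD = 0.079100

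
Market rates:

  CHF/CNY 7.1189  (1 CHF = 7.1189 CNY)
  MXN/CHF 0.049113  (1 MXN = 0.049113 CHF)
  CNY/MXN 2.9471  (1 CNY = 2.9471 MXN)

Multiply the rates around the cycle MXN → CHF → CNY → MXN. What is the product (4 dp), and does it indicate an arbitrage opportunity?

1.0304 (arbitrage exists)

Around MXN → CHF → CNY → MXN: 1 × 0.049113 × 7.1189 × 2.9471 = 1.030396
Product > 1; profitable direction is MXN → CHF → CNY → MXN.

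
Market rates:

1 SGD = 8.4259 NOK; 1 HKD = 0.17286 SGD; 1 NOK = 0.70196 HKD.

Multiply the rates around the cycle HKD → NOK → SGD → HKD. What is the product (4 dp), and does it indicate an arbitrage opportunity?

0.9781 (arbitrage exists)

Around HKD → NOK → SGD → HKD: 1 ÷ 0.70196 ÷ 8.4259 ÷ 0.17286 = 0.978086
Product < 1; profitable direction is HKD → SGD → NOK → HKD.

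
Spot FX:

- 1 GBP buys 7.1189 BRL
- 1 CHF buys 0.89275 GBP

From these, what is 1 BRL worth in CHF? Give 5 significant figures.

1 BRL ÷ 7.1189 = 0.140471 GBP
0.140471 GBP ÷ 0.89275 = 0.157347 CHF

BRL/CHF = 0.15735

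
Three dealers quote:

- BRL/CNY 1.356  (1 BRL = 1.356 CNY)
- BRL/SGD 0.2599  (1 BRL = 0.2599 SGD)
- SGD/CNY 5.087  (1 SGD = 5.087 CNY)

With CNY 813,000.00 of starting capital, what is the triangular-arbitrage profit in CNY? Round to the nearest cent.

Profit: CNY 20,839.03

Profitable loop is CNY → SGD → BRL → CNY:
CNY 813,000.00 ÷ 5.087 = SGD 159,819.15
SGD 159,819.15 ÷ 0.2599 = BRL 614,925.54
BRL 614,925.54 × 1.356 = CNY 833,839.03
Profit = CNY 833,839.03 − CNY 813,000.00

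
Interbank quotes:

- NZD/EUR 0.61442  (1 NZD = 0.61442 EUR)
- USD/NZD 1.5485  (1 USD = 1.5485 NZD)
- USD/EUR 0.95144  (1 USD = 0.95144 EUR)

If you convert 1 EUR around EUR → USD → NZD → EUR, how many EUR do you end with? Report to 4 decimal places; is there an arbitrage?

Around EUR → USD → NZD → EUR: 1 ÷ 0.95144 × 1.5485 × 0.61442 = 0.999989
Product ≈ 1 (deviation 0.001%, within rounding noise).

1.0000 (no arbitrage)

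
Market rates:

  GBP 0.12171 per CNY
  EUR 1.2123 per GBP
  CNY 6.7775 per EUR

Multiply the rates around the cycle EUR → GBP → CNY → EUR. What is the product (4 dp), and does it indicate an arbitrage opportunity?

1.0000 (no arbitrage)

Around EUR → GBP → CNY → EUR: 1 ÷ 1.2123 ÷ 0.12171 ÷ 6.7775 = 0.999986
Product ≈ 1 (deviation 0.001%, within rounding noise).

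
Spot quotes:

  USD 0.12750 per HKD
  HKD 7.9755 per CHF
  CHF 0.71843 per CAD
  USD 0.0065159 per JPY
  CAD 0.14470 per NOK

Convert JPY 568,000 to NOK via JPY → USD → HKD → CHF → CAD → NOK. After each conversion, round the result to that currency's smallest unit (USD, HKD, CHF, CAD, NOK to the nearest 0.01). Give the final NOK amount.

NOK 35,010.78

JPY 568,000 × 0.0065159 = USD 3,701.03
USD 3,701.03 ÷ 0.12750 = HKD 29,027.69
HKD 29,027.69 ÷ 7.9755 = CHF 3,639.61
CHF 3,639.61 ÷ 0.71843 = CAD 5,066.06
CAD 5,066.06 ÷ 0.14470 = NOK 35,010.78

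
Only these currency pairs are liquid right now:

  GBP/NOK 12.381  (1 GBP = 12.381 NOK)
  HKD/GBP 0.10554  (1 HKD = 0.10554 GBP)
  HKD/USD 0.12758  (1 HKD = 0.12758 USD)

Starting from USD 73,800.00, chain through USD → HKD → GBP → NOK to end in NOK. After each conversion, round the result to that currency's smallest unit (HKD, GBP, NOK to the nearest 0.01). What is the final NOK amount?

USD 73,800.00 ÷ 0.12758 = HKD 578,460.57
HKD 578,460.57 × 0.10554 = GBP 61,050.73
GBP 61,050.73 × 12.381 = NOK 755,869.09

NOK 755,869.09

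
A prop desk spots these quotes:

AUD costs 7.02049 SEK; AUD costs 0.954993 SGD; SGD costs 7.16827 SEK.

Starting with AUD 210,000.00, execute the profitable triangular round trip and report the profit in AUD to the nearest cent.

Profitable loop is AUD → SEK → SGD → AUD:
AUD 210,000.00 × 7.02049 = SEK 1,474,302.90
SEK 1,474,302.90 ÷ 7.16827 = SGD 205,670.67
SGD 205,670.67 ÷ 0.954993 = AUD 215,363.54
Profit = AUD 215,363.54 − AUD 210,000.00

Profit: AUD 5,363.54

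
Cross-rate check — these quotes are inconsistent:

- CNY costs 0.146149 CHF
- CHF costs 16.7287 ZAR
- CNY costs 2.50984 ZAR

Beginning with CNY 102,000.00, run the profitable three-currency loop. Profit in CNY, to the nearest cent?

Profitable loop is CNY → ZAR → CHF → CNY:
CNY 102,000.00 × 2.50984 = ZAR 256,003.68
ZAR 256,003.68 ÷ 16.7287 = CHF 15,303.26
CHF 15,303.26 ÷ 0.146149 = CNY 104,710.00
Profit = CNY 104,710.00 − CNY 102,000.00

Profit: CNY 2,710.00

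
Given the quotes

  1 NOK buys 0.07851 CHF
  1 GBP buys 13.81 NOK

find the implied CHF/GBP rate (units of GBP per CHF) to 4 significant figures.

1 CHF ÷ 0.07851 = 12.7372 NOK
12.7372 NOK ÷ 13.81 = 0.922319 GBP

CHF/GBP = 0.9223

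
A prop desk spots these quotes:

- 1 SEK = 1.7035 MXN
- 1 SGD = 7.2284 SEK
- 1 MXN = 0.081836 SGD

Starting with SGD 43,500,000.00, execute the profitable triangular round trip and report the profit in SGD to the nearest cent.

Profitable loop is SGD → SEK → MXN → SGD:
SGD 43,500,000.00 × 7.2284 = SEK 314,435,400.00
SEK 314,435,400.00 × 1.7035 = MXN 535,640,703.90
MXN 535,640,703.90 × 0.081836 = SGD 43,834,692.64
Profit = SGD 43,834,692.64 − SGD 43,500,000.00

Profit: SGD 334,692.64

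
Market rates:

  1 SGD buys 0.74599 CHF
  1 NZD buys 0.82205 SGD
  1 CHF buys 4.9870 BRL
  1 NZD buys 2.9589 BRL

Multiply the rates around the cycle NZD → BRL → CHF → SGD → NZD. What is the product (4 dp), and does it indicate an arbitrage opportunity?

Around NZD → BRL → CHF → SGD → NZD: 1 × 2.9589 ÷ 4.9870 ÷ 0.74599 ÷ 0.82205 = 0.967519
Product < 1; profitable direction is NZD → SGD → CHF → BRL → NZD.

0.9675 (arbitrage exists)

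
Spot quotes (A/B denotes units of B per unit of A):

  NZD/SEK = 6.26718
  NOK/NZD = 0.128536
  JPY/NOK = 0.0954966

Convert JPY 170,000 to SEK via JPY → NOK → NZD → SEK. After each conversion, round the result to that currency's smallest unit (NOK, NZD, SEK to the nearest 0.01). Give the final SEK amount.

SEK 13,077.79

JPY 170,000 × 0.0954966 = NOK 16,234.42
NOK 16,234.42 × 0.128536 = NZD 2,086.71
NZD 2,086.71 × 6.26718 = SEK 13,077.79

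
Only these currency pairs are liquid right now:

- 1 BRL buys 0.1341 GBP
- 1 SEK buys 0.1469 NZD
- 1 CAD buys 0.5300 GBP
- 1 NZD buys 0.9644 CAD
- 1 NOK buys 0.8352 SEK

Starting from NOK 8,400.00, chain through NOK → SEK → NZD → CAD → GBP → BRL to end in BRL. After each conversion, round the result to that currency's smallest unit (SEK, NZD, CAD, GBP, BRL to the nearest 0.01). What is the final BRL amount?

NOK 8,400.00 × 0.8352 = SEK 7,015.68
SEK 7,015.68 × 0.1469 = NZD 1,030.60
NZD 1,030.60 × 0.9644 = CAD 993.91
CAD 993.91 × 0.5300 = GBP 526.77
GBP 526.77 ÷ 0.1341 = BRL 3,928.19

BRL 3,928.19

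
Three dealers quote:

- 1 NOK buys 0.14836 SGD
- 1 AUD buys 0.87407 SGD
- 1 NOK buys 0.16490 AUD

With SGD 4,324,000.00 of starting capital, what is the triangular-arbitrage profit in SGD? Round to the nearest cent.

Profit: SGD 126,775.00

Profitable loop is SGD → AUD → NOK → SGD:
SGD 4,324,000.00 ÷ 0.87407 = AUD 4,946,972.21
AUD 4,946,972.21 ÷ 0.16490 = NOK 29,999,831.48
NOK 29,999,831.48 × 0.14836 = SGD 4,450,775.00
Profit = SGD 4,450,775.00 − SGD 4,324,000.00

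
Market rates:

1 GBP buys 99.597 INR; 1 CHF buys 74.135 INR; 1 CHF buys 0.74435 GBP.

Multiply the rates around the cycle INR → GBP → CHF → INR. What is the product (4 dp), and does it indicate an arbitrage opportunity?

1.0000 (no arbitrage)

Around INR → GBP → CHF → INR: 1 ÷ 99.597 ÷ 0.74435 × 74.135 = 1.000000
Product ≈ 1 (deviation 0.000%, within rounding noise).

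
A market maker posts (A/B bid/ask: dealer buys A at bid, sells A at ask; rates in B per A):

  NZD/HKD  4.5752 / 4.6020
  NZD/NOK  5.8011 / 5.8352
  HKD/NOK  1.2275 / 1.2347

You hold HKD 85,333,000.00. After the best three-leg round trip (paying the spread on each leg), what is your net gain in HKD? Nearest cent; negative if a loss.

Best loop HKD → NZD → NOK → HKD:
HKD 85,333,000.00 ÷ 4.6020 (buy NZD at ask) = NZD 18,542,590.18
NZD 18,542,590.18 × 5.8011 (sell NZD at bid) = NOK 107,567,419.88
NOK 107,567,419.88 ÷ 1.2347 (buy HKD at ask) = HKD 87,120,288.23

Net profit: HKD 1,787,288.23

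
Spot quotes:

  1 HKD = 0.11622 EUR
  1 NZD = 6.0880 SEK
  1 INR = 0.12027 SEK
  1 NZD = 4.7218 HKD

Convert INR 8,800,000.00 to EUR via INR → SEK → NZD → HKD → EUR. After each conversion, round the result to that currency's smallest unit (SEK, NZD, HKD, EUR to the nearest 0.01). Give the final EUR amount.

INR 8,800,000.00 × 0.12027 = SEK 1,058,376.00
SEK 1,058,376.00 ÷ 6.0880 = NZD 173,846.25
NZD 173,846.25 × 4.7218 = HKD 820,867.22
HKD 820,867.22 × 0.11622 = EUR 95,401.19

EUR 95,401.19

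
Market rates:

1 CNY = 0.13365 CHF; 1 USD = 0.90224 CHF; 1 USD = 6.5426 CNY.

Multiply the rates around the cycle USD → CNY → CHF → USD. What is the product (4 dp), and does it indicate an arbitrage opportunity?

0.9692 (arbitrage exists)

Around USD → CNY → CHF → USD: 1 × 6.5426 × 0.13365 ÷ 0.90224 = 0.969164
Product < 1; profitable direction is USD → CHF → CNY → USD.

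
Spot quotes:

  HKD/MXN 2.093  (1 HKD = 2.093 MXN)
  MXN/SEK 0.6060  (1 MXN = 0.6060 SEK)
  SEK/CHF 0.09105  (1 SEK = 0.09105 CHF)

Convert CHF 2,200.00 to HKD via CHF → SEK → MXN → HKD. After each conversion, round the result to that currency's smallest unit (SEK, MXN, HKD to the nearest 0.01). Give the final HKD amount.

CHF 2,200.00 ÷ 0.09105 = SEK 24,162.55
SEK 24,162.55 ÷ 0.6060 = MXN 39,872.19
MXN 39,872.19 ÷ 2.093 = HKD 19,050.26

HKD 19,050.26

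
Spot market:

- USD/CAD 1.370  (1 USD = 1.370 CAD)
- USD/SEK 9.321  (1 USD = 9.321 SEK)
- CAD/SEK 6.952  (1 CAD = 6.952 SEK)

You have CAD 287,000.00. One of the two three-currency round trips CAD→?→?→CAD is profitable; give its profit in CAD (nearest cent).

Profitable loop is CAD → SEK → USD → CAD:
CAD 287,000.00 × 6.952 = SEK 1,995,224.00
SEK 1,995,224.00 ÷ 9.321 = USD 214,056.86
USD 214,056.86 × 1.370 = CAD 293,257.90
Profit = CAD 293,257.90 − CAD 287,000.00

Profit: CAD 6,257.90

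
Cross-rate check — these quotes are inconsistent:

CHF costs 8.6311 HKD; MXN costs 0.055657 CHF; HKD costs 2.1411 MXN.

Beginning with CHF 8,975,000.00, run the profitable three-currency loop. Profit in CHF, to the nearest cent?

Profitable loop is CHF → HKD → MXN → CHF:
CHF 8,975,000.00 × 8.6311 = HKD 77,464,122.50
HKD 77,464,122.50 × 2.1411 = MXN 165,858,432.68
MXN 165,858,432.68 × 0.055657 = CHF 9,231,182.79
Profit = CHF 9,231,182.79 − CHF 8,975,000.00

Profit: CHF 256,182.79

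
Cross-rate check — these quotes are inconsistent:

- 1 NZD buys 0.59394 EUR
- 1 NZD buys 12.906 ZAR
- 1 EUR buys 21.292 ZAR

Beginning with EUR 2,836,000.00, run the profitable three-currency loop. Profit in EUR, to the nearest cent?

Profitable loop is EUR → NZD → ZAR → EUR:
EUR 2,836,000.00 ÷ 0.59394 = NZD 4,774,893.09
NZD 4,774,893.09 × 12.906 = ZAR 61,624,770.18
ZAR 61,624,770.18 ÷ 21.292 = EUR 2,894,268.75
Profit = EUR 2,894,268.75 − EUR 2,836,000.00

Profit: EUR 58,268.75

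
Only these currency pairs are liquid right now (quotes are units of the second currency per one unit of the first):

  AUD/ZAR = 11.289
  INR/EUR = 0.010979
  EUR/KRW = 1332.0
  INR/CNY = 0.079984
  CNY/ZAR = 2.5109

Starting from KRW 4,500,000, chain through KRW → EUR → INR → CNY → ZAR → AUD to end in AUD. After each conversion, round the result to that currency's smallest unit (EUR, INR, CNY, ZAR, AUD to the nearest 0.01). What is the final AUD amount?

KRW 4,500,000 ÷ 1332.0 = EUR 3,378.38
EUR 3,378.38 ÷ 0.010979 = INR 307,712.91
INR 307,712.91 × 0.079984 = CNY 24,612.11
CNY 24,612.11 × 2.5109 = ZAR 61,798.55
ZAR 61,798.55 ÷ 11.289 = AUD 5,474.23

AUD 5,474.23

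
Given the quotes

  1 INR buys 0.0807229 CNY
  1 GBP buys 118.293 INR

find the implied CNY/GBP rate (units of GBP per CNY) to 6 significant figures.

CNY/GBP = 0.104724

1 CNY ÷ 0.0807229 = 12.3881 INR
12.3881 INR ÷ 118.293 = 0.104724 GBP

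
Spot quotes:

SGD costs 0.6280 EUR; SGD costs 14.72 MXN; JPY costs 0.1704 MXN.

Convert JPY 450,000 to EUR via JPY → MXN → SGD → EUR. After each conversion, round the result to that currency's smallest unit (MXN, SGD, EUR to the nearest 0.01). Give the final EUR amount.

EUR 3,271.40

JPY 450,000 × 0.1704 = MXN 76,680.00
MXN 76,680.00 ÷ 14.72 = SGD 5,209.24
SGD 5,209.24 × 0.6280 = EUR 3,271.40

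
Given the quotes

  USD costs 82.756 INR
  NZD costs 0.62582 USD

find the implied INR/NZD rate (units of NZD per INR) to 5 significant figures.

1 INR ÷ 82.756 = 0.0120837 USD
0.0120837 USD ÷ 0.62582 = 0.0193086 NZD

INR/NZD = 0.019309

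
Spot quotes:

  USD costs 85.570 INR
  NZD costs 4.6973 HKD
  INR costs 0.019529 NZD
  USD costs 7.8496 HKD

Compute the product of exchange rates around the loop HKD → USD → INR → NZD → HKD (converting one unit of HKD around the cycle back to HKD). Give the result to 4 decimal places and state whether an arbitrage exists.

1.0000 (no arbitrage)

Around HKD → USD → INR → NZD → HKD: 1 ÷ 7.8496 × 85.570 × 0.019529 × 4.6973 = 1.000005
Product ≈ 1 (deviation 0.001%, within rounding noise).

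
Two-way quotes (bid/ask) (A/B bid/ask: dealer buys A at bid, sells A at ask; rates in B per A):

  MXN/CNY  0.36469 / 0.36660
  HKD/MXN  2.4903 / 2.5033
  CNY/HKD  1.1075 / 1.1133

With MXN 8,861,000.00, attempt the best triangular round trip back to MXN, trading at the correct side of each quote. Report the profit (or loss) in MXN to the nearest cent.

Net profit: MXN 51,550.32

Best loop MXN → CNY → HKD → MXN:
MXN 8,861,000.00 × 0.36469 (sell MXN at bid) = CNY 3,231,518.09
CNY 3,231,518.09 × 1.1075 (sell CNY at bid) = HKD 3,578,906.28
HKD 3,578,906.28 × 2.4903 (sell HKD at bid) = MXN 8,912,550.32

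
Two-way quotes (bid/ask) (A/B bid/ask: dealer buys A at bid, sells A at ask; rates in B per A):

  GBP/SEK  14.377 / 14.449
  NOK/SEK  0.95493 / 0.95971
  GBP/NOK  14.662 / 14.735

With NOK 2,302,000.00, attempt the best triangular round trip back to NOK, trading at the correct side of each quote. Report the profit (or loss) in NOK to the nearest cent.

Net profit: NOK 38,364.12

Best loop NOK → GBP → SEK → NOK:
NOK 2,302,000.00 ÷ 14.735 (buy GBP at ask) = GBP 156,226.67
GBP 156,226.67 × 14.377 (sell GBP at bid) = SEK 2,246,070.85
SEK 2,246,070.85 ÷ 0.95971 (buy NOK at ask) = NOK 2,340,364.12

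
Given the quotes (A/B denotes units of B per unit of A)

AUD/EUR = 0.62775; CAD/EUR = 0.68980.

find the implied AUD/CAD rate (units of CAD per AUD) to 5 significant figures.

AUD/CAD = 0.91005

1 AUD × 0.62775 = 0.62775 EUR
0.62775 EUR ÷ 0.68980 = 0.910046 CAD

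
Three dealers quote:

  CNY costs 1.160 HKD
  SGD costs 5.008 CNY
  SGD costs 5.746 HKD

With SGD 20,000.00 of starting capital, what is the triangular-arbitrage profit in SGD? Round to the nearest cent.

Profit: SGD 220.26

Profitable loop is SGD → CNY → HKD → SGD:
SGD 20,000.00 × 5.008 = CNY 100,160.00
CNY 100,160.00 × 1.160 = HKD 116,185.60
HKD 116,185.60 ÷ 5.746 = SGD 20,220.26
Profit = SGD 20,220.26 − SGD 20,000.00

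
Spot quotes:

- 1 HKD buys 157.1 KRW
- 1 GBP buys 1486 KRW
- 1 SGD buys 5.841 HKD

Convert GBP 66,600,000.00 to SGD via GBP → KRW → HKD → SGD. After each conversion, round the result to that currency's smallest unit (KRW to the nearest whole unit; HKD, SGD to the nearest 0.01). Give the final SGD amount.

GBP 66,600,000.00 × 1486 = KRW 98,967,600,000
KRW 98,967,600,000 ÷ 157.1 = HKD 629,965,626.99
HKD 629,965,626.99 ÷ 5.841 = SGD 107,852,358.67

SGD 107,852,358.67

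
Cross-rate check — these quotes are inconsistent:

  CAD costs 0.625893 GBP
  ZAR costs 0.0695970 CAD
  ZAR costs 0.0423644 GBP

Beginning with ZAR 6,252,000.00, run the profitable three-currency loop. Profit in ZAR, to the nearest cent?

Profit: ZAR 176,483.35

Profitable loop is ZAR → CAD → GBP → ZAR:
ZAR 6,252,000.00 × 0.0695970 = CAD 435,120.44
CAD 435,120.44 × 0.625893 = GBP 272,338.84
GBP 272,338.84 ÷ 0.0423644 = ZAR 6,428,483.35
Profit = ZAR 6,428,483.35 − ZAR 6,252,000.00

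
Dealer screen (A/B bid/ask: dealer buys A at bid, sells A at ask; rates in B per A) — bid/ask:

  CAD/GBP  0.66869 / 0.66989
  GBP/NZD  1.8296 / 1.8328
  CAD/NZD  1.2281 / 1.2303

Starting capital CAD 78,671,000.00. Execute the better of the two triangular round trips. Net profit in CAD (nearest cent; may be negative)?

Best loop CAD → NZD → GBP → CAD:
CAD 78,671,000.00 × 1.2281 (sell CAD at bid) = NZD 96,615,855.10
NZD 96,615,855.10 ÷ 1.8328 (buy GBP at ask) = GBP 52,714,892.57
GBP 52,714,892.57 ÷ 0.66989 (buy CAD at ask) = CAD 78,691,863.69

Net profit: CAD 20,863.69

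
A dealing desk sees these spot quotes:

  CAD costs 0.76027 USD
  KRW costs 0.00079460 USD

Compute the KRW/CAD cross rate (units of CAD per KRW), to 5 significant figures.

1 KRW × 0.00079460 = 0.0007946 USD
0.0007946 USD ÷ 0.76027 = 0.00104516 CAD

KRW/CAD = 0.0010452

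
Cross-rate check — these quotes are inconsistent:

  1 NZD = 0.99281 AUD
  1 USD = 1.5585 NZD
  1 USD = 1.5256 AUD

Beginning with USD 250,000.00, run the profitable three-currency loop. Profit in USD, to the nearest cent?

Profitable loop is USD → NZD → AUD → USD:
USD 250,000.00 × 1.5585 = NZD 389,625.00
NZD 389,625.00 × 0.99281 = AUD 386,823.60
AUD 386,823.60 ÷ 1.5256 = USD 253,555.06
Profit = USD 253,555.06 − USD 250,000.00

Profit: USD 3,555.06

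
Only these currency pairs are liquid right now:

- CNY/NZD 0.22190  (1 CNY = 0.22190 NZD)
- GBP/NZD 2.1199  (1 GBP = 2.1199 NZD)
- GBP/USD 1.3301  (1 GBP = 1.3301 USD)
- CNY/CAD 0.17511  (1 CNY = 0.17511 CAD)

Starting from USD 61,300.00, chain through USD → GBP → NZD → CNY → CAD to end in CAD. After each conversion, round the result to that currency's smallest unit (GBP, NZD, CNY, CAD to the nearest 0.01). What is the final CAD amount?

CAD 77,098.37

USD 61,300.00 ÷ 1.3301 = GBP 46,086.76
GBP 46,086.76 × 2.1199 = NZD 97,699.32
NZD 97,699.32 ÷ 0.22190 = CNY 440,285.35
CNY 440,285.35 × 0.17511 = CAD 77,098.37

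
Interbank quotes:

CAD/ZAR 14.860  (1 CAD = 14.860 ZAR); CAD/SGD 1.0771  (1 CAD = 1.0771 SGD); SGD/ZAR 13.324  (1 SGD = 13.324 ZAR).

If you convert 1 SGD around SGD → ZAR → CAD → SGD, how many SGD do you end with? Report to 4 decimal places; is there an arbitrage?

Around SGD → ZAR → CAD → SGD: 1 × 13.324 ÷ 14.860 × 1.0771 = 0.965766
Product < 1; profitable direction is SGD → CAD → ZAR → SGD.

0.9658 (arbitrage exists)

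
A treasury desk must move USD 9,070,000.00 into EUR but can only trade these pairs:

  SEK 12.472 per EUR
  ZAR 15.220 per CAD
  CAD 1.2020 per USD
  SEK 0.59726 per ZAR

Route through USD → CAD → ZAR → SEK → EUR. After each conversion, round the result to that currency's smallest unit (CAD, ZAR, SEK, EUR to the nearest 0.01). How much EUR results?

USD 9,070,000.00 × 1.2020 = CAD 10,902,140.00
CAD 10,902,140.00 × 15.220 = ZAR 165,930,570.80
ZAR 165,930,570.80 × 0.59726 = SEK 99,103,692.72
SEK 99,103,692.72 ÷ 12.472 = EUR 7,946,094.67

EUR 7,946,094.67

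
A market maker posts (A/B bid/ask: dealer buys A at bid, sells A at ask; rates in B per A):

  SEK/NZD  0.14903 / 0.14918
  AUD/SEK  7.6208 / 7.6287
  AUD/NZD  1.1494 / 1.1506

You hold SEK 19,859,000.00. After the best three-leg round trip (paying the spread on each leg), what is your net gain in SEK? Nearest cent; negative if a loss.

Net profit: SEK 198,067.19

Best loop SEK → AUD → NZD → SEK:
SEK 19,859,000.00 ÷ 7.6287 (buy AUD at ask) = AUD 2,603,195.83
AUD 2,603,195.83 × 1.1494 (sell AUD at bid) = NZD 2,992,113.28
NZD 2,992,113.28 ÷ 0.14918 (buy SEK at ask) = SEK 20,057,067.19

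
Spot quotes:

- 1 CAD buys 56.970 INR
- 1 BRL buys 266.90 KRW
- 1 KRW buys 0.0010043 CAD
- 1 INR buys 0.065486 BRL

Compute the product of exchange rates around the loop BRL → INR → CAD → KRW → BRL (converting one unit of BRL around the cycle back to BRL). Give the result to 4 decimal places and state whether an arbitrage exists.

Around BRL → INR → CAD → KRW → BRL: 1 ÷ 0.065486 ÷ 56.970 ÷ 0.0010043 ÷ 266.90 = 0.999985
Product ≈ 1 (deviation 0.002%, within rounding noise).

1.0000 (no arbitrage)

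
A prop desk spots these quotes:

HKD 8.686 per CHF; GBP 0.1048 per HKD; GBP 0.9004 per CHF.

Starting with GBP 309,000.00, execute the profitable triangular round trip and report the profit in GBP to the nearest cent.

Profit: GBP 3,395.02

Profitable loop is GBP → CHF → HKD → GBP:
GBP 309,000.00 ÷ 0.9004 = CHF 343,180.81
CHF 343,180.81 × 8.686 = HKD 2,980,868.50
HKD 2,980,868.50 × 0.1048 = GBP 312,395.02
Profit = GBP 312,395.02 − GBP 309,000.00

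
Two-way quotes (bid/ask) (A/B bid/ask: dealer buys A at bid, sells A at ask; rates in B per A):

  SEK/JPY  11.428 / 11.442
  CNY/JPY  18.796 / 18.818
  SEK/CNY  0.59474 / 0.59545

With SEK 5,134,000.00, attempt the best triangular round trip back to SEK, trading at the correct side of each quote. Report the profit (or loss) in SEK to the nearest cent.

Net profit: SEK 102,092.77

Best loop SEK → JPY → CNY → SEK:
SEK 5,134,000.00 × 11.428 (sell SEK at bid) = JPY 58,671,352
JPY 58,671,352 ÷ 18.818 (buy CNY at ask) = CNY 3,117,831.44
CNY 3,117,831.44 ÷ 0.59545 (buy SEK at ask) = SEK 5,236,092.77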